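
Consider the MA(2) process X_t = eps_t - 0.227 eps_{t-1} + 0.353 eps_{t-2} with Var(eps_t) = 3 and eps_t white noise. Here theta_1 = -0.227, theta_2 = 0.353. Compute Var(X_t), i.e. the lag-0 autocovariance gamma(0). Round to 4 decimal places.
\gamma(0) = 3.5284

For an MA(q) process X_t = eps_t + sum_i theta_i eps_{t-i} with
Var(eps_t) = sigma^2, the variance is
  gamma(0) = sigma^2 * (1 + sum_i theta_i^2).
  sum_i theta_i^2 = (-0.227)^2 + (0.353)^2 = 0.051529 + 0.124609 = 0.176138.
  gamma(0) = 3 * (1 + 0.176138) = 3 * 1.176138 = 3.528414, which rounds to 3.5284.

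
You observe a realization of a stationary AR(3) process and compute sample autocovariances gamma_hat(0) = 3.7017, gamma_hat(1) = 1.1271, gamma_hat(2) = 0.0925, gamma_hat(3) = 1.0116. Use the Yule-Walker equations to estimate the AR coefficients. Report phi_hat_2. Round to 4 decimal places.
\hat\phi_{2} = -0.1790

The Yule-Walker equations for an AR(p) process read, in matrix form,
  Gamma_p phi = r_p,   with   (Gamma_p)_{ij} = gamma(|i - j|),
                       (r_p)_i = gamma(i),   i,j = 1..p.
Substitute the sample gammas (Toeplitz matrix and right-hand side of size 3):
  Gamma_p = [[3.7017, 1.1271, 0.0925], [1.1271, 3.7017, 1.1271], [0.0925, 1.1271, 3.7017]]
  r_p     = [1.1271, 0.0925, 1.0116]
Written out (R1..R3):
  (R1) 3.7017 phi_1 + 1.1271 phi_2 + 0.0925 phi_3 = 1.1271
  (R2) 1.1271 phi_1 + 3.7017 phi_2 + 1.1271 phi_3 = 0.0925
  (R3) 0.0925 phi_1 + 1.1271 phi_2 + 3.7017 phi_3 = 1.0116
Gaussian elimination:
  R2 <- R2 - (1.1271/3.7017) R1 = R2 - (0.304482) R1:  3.358519 phi_2 + 1.098935 phi_3 = -0.250681
  R3 <- R3 - (0.0925/3.7017) R1 = R3 - (0.024989) R1:  1.098935 phi_2 + 3.699389 phi_3 = 0.983435
  R3 <- R3 - (1.098935/3.358519) R2 = R3 - (0.327208) R2:  3.339808 phi_3 = 1.06546
Back-substitution:
  phi_hat_3 = 1.06546 / 3.339808 = 0.319019
  phi_hat_2 = (-0.250681 - (1.098935)(0.319019)) / 3.358519 = -0.179026
  phi_hat_1 = (1.1271 - (1.1271)(-0.179026) - (0.0925)(0.319019)) / 3.7017 = 0.35102
So phi_hat = [0.3510, -0.1790, 0.3190].
Therefore phi_hat_2 = -0.1790.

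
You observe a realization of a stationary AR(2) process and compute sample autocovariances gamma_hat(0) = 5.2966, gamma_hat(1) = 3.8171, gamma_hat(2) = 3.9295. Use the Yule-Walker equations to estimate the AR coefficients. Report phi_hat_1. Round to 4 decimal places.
\hat\phi_{1} = 0.3870

The Yule-Walker equations for an AR(p) process read, in matrix form,
  Gamma_p phi = r_p,   with   (Gamma_p)_{ij} = gamma(|i - j|),
                       (r_p)_i = gamma(i),   i,j = 1..p.
Substitute the sample gammas (Toeplitz matrix and right-hand side of size 2):
  Gamma_p = [[5.2966, 3.8171], [3.8171, 5.2966]]
  r_p     = [3.8171, 3.9295]
Written out:
  5.2966 phi_1 + 3.8171 phi_2 = 3.8171
  3.8171 phi_1 + 5.2966 phi_2 = 3.9295
Solve by Cramer's rule:
  det = gamma(0)^2 - gamma(1)^2 = (5.2966)^2 - (3.8171)^2 = 28.05397156 - 14.57025241 = 13.48371915
  phi_hat_1 = [gamma(1) gamma(0) - gamma(1) gamma(2)] / det = [(3.8171)(5.2966) - (3.8171)(3.9295)] / 13.48371915 = 5.21835741 / 13.48371915 = 0.387
  phi_hat_2 = [gamma(0) gamma(2) - gamma(1)^2] / det = [(5.2966)(3.9295) - (3.8171)^2] / 13.48371915 = 6.24273729 / 13.48371915 = 0.463
So phi_hat = [0.3870, 0.4630].
Therefore phi_hat_1 = 0.3870.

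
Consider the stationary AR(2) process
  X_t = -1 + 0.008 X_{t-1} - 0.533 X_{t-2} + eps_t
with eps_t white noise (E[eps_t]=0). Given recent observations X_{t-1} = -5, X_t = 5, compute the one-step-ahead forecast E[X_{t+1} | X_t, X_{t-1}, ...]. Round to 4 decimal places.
E[X_{t+1} \mid \mathcal F_t] = 1.7050

For an AR(p) model X_t = c + sum_i phi_i X_{t-i} + eps_t, the
one-step-ahead conditional mean is
  E[X_{t+1} | X_t, ...] = c + sum_i phi_i X_{t+1-i}.
Substitute known values:
  E[X_{t+1} | ...] = -1 + (0.008) * (5) + (-0.533) * (-5)
                   = 1.7050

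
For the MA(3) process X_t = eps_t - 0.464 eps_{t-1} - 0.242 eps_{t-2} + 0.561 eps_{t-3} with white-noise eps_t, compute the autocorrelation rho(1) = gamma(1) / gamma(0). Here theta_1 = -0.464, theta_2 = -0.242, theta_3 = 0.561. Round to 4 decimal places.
\rho(1) = -0.3069

For an MA(q) process with theta_0 = 1, the autocovariance is
  gamma(k) = sigma^2 * sum_{i=0..q-k} theta_i * theta_{i+k},
and rho(k) = gamma(k) / gamma(0). Sigma^2 cancels.
  numerator   = (1)*(-0.464) + (-0.464)*(-0.242) + (-0.242)*(0.561) = -0.487474.
  denominator = (1)^2 + (-0.464)^2 + (-0.242)^2 + (0.561)^2 = 1.588581.
  rho(1) = -0.487474 / 1.588581 = -0.3069.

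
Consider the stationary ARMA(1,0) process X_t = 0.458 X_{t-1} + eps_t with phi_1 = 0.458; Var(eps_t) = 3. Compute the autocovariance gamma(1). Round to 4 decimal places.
\gamma(1) = 1.7387

Multiply the model equation by X_{t-k} and take expectations. With theta_0 = psi_0 = 1 and psi_j the MA(infinity) weights, this gives
  gamma(k) - sum_i phi_i gamma(k-i) = c_k,
  c_k = sigma^2 * sum_{j=k..q} theta_j psi_{j-k}   (c_k = 0 for k > q),
using gamma(-m) = gamma(m).
Pure AR (q = 0): c_0 = sigma^2 = 3, c_k = 0 for k >= 1.
Equations for k = 0 and k = 1 (AR order 1):
  gamma(0) = phi_1 gamma(1) + c_0
  gamma(1) = phi_1 gamma(0) + c_1
Substituting the second into the first: gamma(0) (1 - phi_1^2) = c_0 + phi_1 c_1, so
  gamma(0) = c_0 / (1 - phi_1^2) = 3 / (1 - (0.458)^2) = 3 / 0.790236 = 3.796334.
  gamma(1) = phi_1 gamma(0) = (0.458)(3.796334) = 1.738721.
Therefore gamma(1) = 1.7387 (to 4 decimal places).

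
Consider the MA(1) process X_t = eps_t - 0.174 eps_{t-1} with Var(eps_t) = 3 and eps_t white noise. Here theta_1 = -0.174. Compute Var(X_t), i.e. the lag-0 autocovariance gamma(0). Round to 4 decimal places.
\gamma(0) = 3.0908

For an MA(q) process X_t = eps_t + sum_i theta_i eps_{t-i} with
Var(eps_t) = sigma^2, the variance is
  gamma(0) = sigma^2 * (1 + sum_i theta_i^2).
  sum_i theta_i^2 = (-0.174)^2 = 0.030276.
  gamma(0) = 3 * (1 + 0.030276) = 3 * 1.030276 = 3.090828, which rounds to 3.0908.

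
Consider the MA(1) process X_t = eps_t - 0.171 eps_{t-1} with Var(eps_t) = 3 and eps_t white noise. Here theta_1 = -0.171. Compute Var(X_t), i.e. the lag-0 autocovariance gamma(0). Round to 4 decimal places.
\gamma(0) = 3.0877

For an MA(q) process X_t = eps_t + sum_i theta_i eps_{t-i} with
Var(eps_t) = sigma^2, the variance is
  gamma(0) = sigma^2 * (1 + sum_i theta_i^2).
  sum_i theta_i^2 = (-0.171)^2 = 0.029241.
  gamma(0) = 3 * (1 + 0.029241) = 3 * 1.029241 = 3.087723, which rounds to 3.0877.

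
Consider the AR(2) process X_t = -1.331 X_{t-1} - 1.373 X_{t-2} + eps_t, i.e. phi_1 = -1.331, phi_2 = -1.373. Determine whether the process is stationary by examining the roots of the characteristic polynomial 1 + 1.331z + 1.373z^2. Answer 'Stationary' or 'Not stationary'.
\text{Not stationary}

The AR(p) characteristic polynomial is P(z) = 1 + 1.331z + 1.373z^2.
Stationarity requires all roots to lie outside the unit circle, i.e. |z| > 1 for every root.
Set 1 + (1.331) z + (1.373) z^2 = 0, i.e. a z^2 + b z + c = 0 with a = 1.373, b = 1.331, c = 1.
Discriminant D = b^2 - 4ac = (1.331)^2 - 4*(1.373)*1 = 1.771561 - (5.492) = -3.720439.
D < 0, so the roots are the complex-conjugate pair z = (-b +/- i sqrt(-D)) / (2a) = -0.4847 +/- 0.7024i.
For a conjugate pair |z|^2 = z * conj(z) = (product of roots) = c/a = 1/(1.373) = 0.728332, so |z| = sqrt(0.728332) = 0.8534 for both roots.
Moduli of all roots: 0.8534, 0.8534.
All moduli strictly greater than 1? No.
Verdict: Not stationary.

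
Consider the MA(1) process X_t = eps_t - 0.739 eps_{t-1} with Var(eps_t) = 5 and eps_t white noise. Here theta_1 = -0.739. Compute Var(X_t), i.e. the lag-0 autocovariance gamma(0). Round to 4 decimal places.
\gamma(0) = 7.7306

For an MA(q) process X_t = eps_t + sum_i theta_i eps_{t-i} with
Var(eps_t) = sigma^2, the variance is
  gamma(0) = sigma^2 * (1 + sum_i theta_i^2).
  sum_i theta_i^2 = (-0.739)^2 = 0.546121.
  gamma(0) = 5 * (1 + 0.546121) = 5 * 1.546121 = 7.730605, which rounds to 7.7306.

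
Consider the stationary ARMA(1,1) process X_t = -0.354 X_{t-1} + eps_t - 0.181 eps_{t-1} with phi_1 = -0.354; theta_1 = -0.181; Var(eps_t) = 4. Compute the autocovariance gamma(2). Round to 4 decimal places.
\gamma(2) = 0.9216

Multiply the model equation by X_{t-k} and take expectations. With theta_0 = psi_0 = 1 and psi_j the MA(infinity) weights, this gives
  gamma(k) - sum_i phi_i gamma(k-i) = c_k,
  c_k = sigma^2 * sum_{j=k..q} theta_j psi_{j-k}   (c_k = 0 for k > q),
using gamma(-m) = gamma(m).
psi-weights needed (psi_j = theta_j + sum_i phi_i psi_{j-i}):
  psi_1 = theta_1 + phi_1 = -0.181 + (-0.354) = -0.535
Right-hand sides:
  c_0 = sigma^2 (1 + theta_1 psi_1) = 4 * (1 + (-0.181)(-0.535)) = 4 * 1.096835 = 4.38734
  c_1 = sigma^2 theta_1 = 4 * (-0.181) = -0.724
  c_2 = 0
Equations for k = 0 and k = 1 (AR order 1):
  gamma(0) = phi_1 gamma(1) + c_0
  gamma(1) = phi_1 gamma(0) + c_1
Substituting the second into the first: gamma(0) (1 - phi_1^2) = c_0 + phi_1 c_1, so
  gamma(0) = (c_0 + phi_1 c_1) / (1 - phi_1^2) = (4.38734 + (-0.354)(-0.724)) / (1 - (-0.354)^2) = 4.643636 / 0.874684 = 5.30893.
  gamma(1) = phi_1 gamma(0) + c_1 = (-0.354)(5.30893) + (-0.724) = -2.603361.
For k = 2 (> q): gamma(2) = phi_1 gamma(1) = (-0.354)(-2.603361) = 0.92159.
Therefore gamma(2) = 0.9216 (to 4 decimal places).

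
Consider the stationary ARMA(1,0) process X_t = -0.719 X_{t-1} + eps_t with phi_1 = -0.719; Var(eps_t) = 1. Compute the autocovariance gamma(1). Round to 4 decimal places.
\gamma(1) = -1.4885

Multiply the model equation by X_{t-k} and take expectations. With theta_0 = psi_0 = 1 and psi_j the MA(infinity) weights, this gives
  gamma(k) - sum_i phi_i gamma(k-i) = c_k,
  c_k = sigma^2 * sum_{j=k..q} theta_j psi_{j-k}   (c_k = 0 for k > q),
using gamma(-m) = gamma(m).
Pure AR (q = 0): c_0 = sigma^2 = 1, c_k = 0 for k >= 1.
Equations for k = 0 and k = 1 (AR order 1):
  gamma(0) = phi_1 gamma(1) + c_0
  gamma(1) = phi_1 gamma(0) + c_1
Substituting the second into the first: gamma(0) (1 - phi_1^2) = c_0 + phi_1 c_1, so
  gamma(0) = c_0 / (1 - phi_1^2) = 1 / (1 - (-0.719)^2) = 1 / 0.483039 = 2.070226.
  gamma(1) = phi_1 gamma(0) = (-0.719)(2.070226) = -1.488493.
Therefore gamma(1) = -1.4885 (to 4 decimal places).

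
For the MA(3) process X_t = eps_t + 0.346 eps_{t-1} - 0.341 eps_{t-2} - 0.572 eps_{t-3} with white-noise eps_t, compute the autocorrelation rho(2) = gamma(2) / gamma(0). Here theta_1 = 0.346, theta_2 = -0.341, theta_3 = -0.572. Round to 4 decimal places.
\rho(2) = -0.3448

For an MA(q) process with theta_0 = 1, the autocovariance is
  gamma(k) = sigma^2 * sum_{i=0..q-k} theta_i * theta_{i+k},
and rho(k) = gamma(k) / gamma(0). Sigma^2 cancels.
  numerator   = (1)*(-0.341) + (0.346)*(-0.572) = -0.538912.
  denominator = (1)^2 + (0.346)^2 + (-0.341)^2 + (-0.572)^2 = 1.563181.
  rho(2) = -0.538912 / 1.563181 = -0.3448.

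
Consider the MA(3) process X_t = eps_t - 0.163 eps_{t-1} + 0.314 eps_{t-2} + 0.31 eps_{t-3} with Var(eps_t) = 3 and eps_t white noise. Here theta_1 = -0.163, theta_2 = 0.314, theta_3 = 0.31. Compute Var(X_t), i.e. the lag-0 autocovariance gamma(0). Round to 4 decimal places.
\gamma(0) = 3.6638

For an MA(q) process X_t = eps_t + sum_i theta_i eps_{t-i} with
Var(eps_t) = sigma^2, the variance is
  gamma(0) = sigma^2 * (1 + sum_i theta_i^2).
  sum_i theta_i^2 = (-0.163)^2 + (0.314)^2 + (0.31)^2 = 0.026569 + 0.098596 + 0.0961 = 0.221265.
  gamma(0) = 3 * (1 + 0.221265) = 3 * 1.221265 = 3.663795, which rounds to 3.6638.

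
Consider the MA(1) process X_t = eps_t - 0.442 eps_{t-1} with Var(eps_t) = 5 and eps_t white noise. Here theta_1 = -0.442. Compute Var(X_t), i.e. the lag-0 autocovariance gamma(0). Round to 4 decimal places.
\gamma(0) = 5.9768

For an MA(q) process X_t = eps_t + sum_i theta_i eps_{t-i} with
Var(eps_t) = sigma^2, the variance is
  gamma(0) = sigma^2 * (1 + sum_i theta_i^2).
  sum_i theta_i^2 = (-0.442)^2 = 0.195364.
  gamma(0) = 5 * (1 + 0.195364) = 5 * 1.195364 = 5.97682, which rounds to 5.9768.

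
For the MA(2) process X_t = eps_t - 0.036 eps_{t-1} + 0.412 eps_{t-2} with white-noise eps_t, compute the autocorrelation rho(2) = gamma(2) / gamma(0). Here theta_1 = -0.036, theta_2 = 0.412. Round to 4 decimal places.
\rho(2) = 0.3518

For an MA(q) process with theta_0 = 1, the autocovariance is
  gamma(k) = sigma^2 * sum_{i=0..q-k} theta_i * theta_{i+k},
and rho(k) = gamma(k) / gamma(0). Sigma^2 cancels.
  numerator   = (1)*(0.412) = 0.412.
  denominator = (1)^2 + (-0.036)^2 + (0.412)^2 = 1.17104.
  rho(2) = 0.412 / 1.17104 = 0.3518.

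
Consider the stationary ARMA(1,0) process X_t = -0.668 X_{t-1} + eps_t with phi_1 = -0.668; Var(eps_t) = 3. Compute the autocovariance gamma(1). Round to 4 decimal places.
\gamma(1) = -3.6188

Multiply the model equation by X_{t-k} and take expectations. With theta_0 = psi_0 = 1 and psi_j the MA(infinity) weights, this gives
  gamma(k) - sum_i phi_i gamma(k-i) = c_k,
  c_k = sigma^2 * sum_{j=k..q} theta_j psi_{j-k}   (c_k = 0 for k > q),
using gamma(-m) = gamma(m).
Pure AR (q = 0): c_0 = sigma^2 = 3, c_k = 0 for k >= 1.
Equations for k = 0 and k = 1 (AR order 1):
  gamma(0) = phi_1 gamma(1) + c_0
  gamma(1) = phi_1 gamma(0) + c_1
Substituting the second into the first: gamma(0) (1 - phi_1^2) = c_0 + phi_1 c_1, so
  gamma(0) = c_0 / (1 - phi_1^2) = 3 / (1 - (-0.668)^2) = 3 / 0.553776 = 5.417353.
  gamma(1) = phi_1 gamma(0) = (-0.668)(5.417353) = -3.618792.
Therefore gamma(1) = -3.6188 (to 4 decimal places).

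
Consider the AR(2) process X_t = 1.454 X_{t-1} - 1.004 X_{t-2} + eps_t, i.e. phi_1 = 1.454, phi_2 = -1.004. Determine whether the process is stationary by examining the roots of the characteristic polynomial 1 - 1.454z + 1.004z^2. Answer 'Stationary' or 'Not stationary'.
\text{Not stationary}

The AR(p) characteristic polynomial is P(z) = 1 - 1.454z + 1.004z^2.
Stationarity requires all roots to lie outside the unit circle, i.e. |z| > 1 for every root.
Set 1 + (-1.454) z + (1.004) z^2 = 0, i.e. a z^2 + b z + c = 0 with a = 1.004, b = -1.454, c = 1.
Discriminant D = b^2 - 4ac = (-1.454)^2 - 4*(1.004)*1 = 2.114116 - (4.016) = -1.901884.
D < 0, so the roots are the complex-conjugate pair z = (-b +/- i sqrt(-D)) / (2a) = 0.7241 +/- 0.6868i.
For a conjugate pair |z|^2 = z * conj(z) = (product of roots) = c/a = 1/(1.004) = 0.996016, so |z| = sqrt(0.996016) = 0.998 for both roots.
Moduli of all roots: 0.9980, 0.9980.
All moduli strictly greater than 1? No.
Verdict: Not stationary.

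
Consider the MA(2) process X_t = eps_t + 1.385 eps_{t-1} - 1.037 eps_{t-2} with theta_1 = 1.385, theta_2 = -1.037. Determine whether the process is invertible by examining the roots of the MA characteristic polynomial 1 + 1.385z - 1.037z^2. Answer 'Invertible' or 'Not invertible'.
\text{Not invertible}

The MA(q) characteristic polynomial is P(z) = 1 + 1.385z - 1.037z^2.
Invertibility requires all roots to lie outside the unit circle, i.e. |z| > 1 for every root.
Set 1 + (1.385) z + (-1.037) z^2 = 0, i.e. a z^2 + b z + c = 0 with a = -1.037, b = 1.385, c = 1.
Discriminant D = b^2 - 4ac = (1.385)^2 - 4*(-1.037)*1 = 1.918225 - (-4.148) = 6.066225.
D >= 0, so the roots are real: z = (-b +/- sqrt(D)) / (2a) = (-1.385 +/- 2.462971) / (-2.074).
  z_1 = (-1.385 + 2.462971) / (-2.074) = -0.5198,   |z_1| = 0.5198.
  z_2 = (-1.385 - 2.462971) / (-2.074) = 1.8553,   |z_2| = 1.8553.
Moduli of all roots: 0.5198, 1.8553.
All moduli strictly greater than 1? No.
Verdict: Not invertible.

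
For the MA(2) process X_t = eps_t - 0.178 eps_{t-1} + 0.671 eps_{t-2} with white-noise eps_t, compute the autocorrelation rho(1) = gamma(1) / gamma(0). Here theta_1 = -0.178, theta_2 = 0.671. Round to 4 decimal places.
\rho(1) = -0.2007

For an MA(q) process with theta_0 = 1, the autocovariance is
  gamma(k) = sigma^2 * sum_{i=0..q-k} theta_i * theta_{i+k},
and rho(k) = gamma(k) / gamma(0). Sigma^2 cancels.
  numerator   = (1)*(-0.178) + (-0.178)*(0.671) = -0.297438.
  denominator = (1)^2 + (-0.178)^2 + (0.671)^2 = 1.481925.
  rho(1) = -0.297438 / 1.481925 = -0.2007.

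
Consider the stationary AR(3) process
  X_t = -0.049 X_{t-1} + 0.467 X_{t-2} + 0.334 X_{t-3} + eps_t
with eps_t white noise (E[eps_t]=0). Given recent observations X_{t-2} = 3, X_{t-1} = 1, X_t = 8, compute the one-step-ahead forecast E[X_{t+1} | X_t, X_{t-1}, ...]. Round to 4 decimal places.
E[X_{t+1} \mid \mathcal F_t] = 1.0770

For an AR(p) model X_t = c + sum_i phi_i X_{t-i} + eps_t, the
one-step-ahead conditional mean is
  E[X_{t+1} | X_t, ...] = c + sum_i phi_i X_{t+1-i}.
Substitute known values:
  E[X_{t+1} | ...] = (-0.049) * (8) + (0.467) * (1) + (0.334) * (3)
                   = 1.0770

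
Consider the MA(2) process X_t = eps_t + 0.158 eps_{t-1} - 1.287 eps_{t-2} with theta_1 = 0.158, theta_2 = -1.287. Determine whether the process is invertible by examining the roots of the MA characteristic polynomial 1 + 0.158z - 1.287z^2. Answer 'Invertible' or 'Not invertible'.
\text{Not invertible}

The MA(q) characteristic polynomial is P(z) = 1 + 0.158z - 1.287z^2.
Invertibility requires all roots to lie outside the unit circle, i.e. |z| > 1 for every root.
Set 1 + (0.158) z + (-1.287) z^2 = 0, i.e. a z^2 + b z + c = 0 with a = -1.287, b = 0.158, c = 1.
Discriminant D = b^2 - 4ac = (0.158)^2 - 4*(-1.287)*1 = 0.024964 - (-5.148) = 5.172964.
D >= 0, so the roots are real: z = (-b +/- sqrt(D)) / (2a) = (-0.158 +/- 2.274415) / (-2.574).
  z_1 = (-0.158 + 2.274415) / (-2.574) = -0.8222,   |z_1| = 0.8222.
  z_2 = (-0.158 - 2.274415) / (-2.574) = 0.945,   |z_2| = 0.945.
Moduli of all roots: 0.8222, 0.9450.
All moduli strictly greater than 1? No.
Verdict: Not invertible.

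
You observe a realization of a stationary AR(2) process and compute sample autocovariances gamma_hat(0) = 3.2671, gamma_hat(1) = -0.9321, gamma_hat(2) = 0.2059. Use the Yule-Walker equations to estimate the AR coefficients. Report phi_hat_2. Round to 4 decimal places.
\hat\phi_{2} = -0.0200

The Yule-Walker equations for an AR(p) process read, in matrix form,
  Gamma_p phi = r_p,   with   (Gamma_p)_{ij} = gamma(|i - j|),
                       (r_p)_i = gamma(i),   i,j = 1..p.
Substitute the sample gammas (Toeplitz matrix and right-hand side of size 2):
  Gamma_p = [[3.2671, -0.9321], [-0.9321, 3.2671]]
  r_p     = [-0.9321, 0.2059]
Written out:
  3.2671 phi_1 - 0.9321 phi_2 = -0.9321
  -0.9321 phi_1 + 3.2671 phi_2 = 0.2059
Solve by Cramer's rule:
  det = gamma(0)^2 - gamma(1)^2 = (3.2671)^2 - (-0.9321)^2 = 10.67394241 - 0.86881041 = 9.805132
  phi_hat_1 = [gamma(1) gamma(0) - gamma(1) gamma(2)] / det = [(-0.9321)(3.2671) - (-0.9321)(0.2059)] / 9.805132 = -2.85334452 / 9.805132 = -0.291
  phi_hat_2 = [gamma(0) gamma(2) - gamma(1)^2] / det = [(3.2671)(0.2059) - (-0.9321)^2] / 9.805132 = -0.19611452 / 9.805132 = -0.02
So phi_hat = [-0.2910, -0.0200].
Therefore phi_hat_2 = -0.0200.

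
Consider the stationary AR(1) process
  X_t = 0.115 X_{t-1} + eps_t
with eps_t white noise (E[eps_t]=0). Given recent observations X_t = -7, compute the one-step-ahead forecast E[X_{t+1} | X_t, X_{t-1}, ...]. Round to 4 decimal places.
E[X_{t+1} \mid \mathcal F_t] = -0.8050

For an AR(p) model X_t = c + sum_i phi_i X_{t-i} + eps_t, the
one-step-ahead conditional mean is
  E[X_{t+1} | X_t, ...] = c + sum_i phi_i X_{t+1-i}.
Substitute known values:
  E[X_{t+1} | ...] = (0.115) * (-7)
                   = -0.8050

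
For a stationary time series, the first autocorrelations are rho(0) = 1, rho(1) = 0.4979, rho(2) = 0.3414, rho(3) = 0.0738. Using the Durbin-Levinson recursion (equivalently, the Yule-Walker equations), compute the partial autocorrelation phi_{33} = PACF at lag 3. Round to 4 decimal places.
\phi_{33} = -0.1849

The PACF at lag k is phi_{kk}, the last component of the solution
to the Yule-Walker system G_k phi = r_k where
  (G_k)_{ij} = rho(|i - j|), (r_k)_i = rho(i), i,j = 1..k.
Equivalently, Durbin-Levinson gives phi_{kk} iteratively:
  phi_{11} = rho(1)
  phi_{kk} = [rho(k) - sum_{j=1..k-1} phi_{k-1,j} rho(k-j)]
            / [1 - sum_{j=1..k-1} phi_{k-1,j} rho(j)],
  phi_{k,j} = phi_{k-1,j} - phi_{kk} phi_{k-1,k-j},  j = 1..k-1.
Step k = 1:
  phi_11 = rho(1) = 0.4979.
Step k = 2:
  phi_22 = [rho(2) - phi_11 rho(1)] / [1 - phi_11 rho(1)] = [0.3414 - (0.4979)(0.4979)] / [1 - (0.4979)(0.4979)]
         = 0.09349559 / 0.75209559 = 0.124313.
  Update: phi_21 = phi_11 - phi_22 phi_11 = 0.4979 - (0.124313)(0.4979) = 0.436004.
Step k = 3:
  phi_33 = [rho(3) - phi_21 rho(2) - phi_22 rho(1)] / [1 - phi_21 rho(1) - phi_22 rho(2)]
    numerator   = 0.0738 - (0.436004)(0.3414) - (0.124313)(0.4979) = -0.13694754
    denominator = 1 - (0.436004)(0.4979) - (0.124313)(0.3414) = 0.74047283
  phi_33 = -0.13694754 / 0.74047283 = -0.1849.
Therefore phi_{33} = -0.1849.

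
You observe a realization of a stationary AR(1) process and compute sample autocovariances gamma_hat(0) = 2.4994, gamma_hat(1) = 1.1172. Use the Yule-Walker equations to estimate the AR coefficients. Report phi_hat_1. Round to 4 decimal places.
\hat\phi_{1} = 0.4470

The Yule-Walker equations for an AR(p) process read, in matrix form,
  Gamma_p phi = r_p,   with   (Gamma_p)_{ij} = gamma(|i - j|),
                       (r_p)_i = gamma(i),   i,j = 1..p.
Substitute the sample gammas (Toeplitz matrix and right-hand side of size 1):
  Gamma_p = [[2.4994]]
  r_p     = [1.1172]
With p = 1 this is the single equation gamma(0) phi_1 = gamma(1):
  phi_hat_1 = gamma(1) / gamma(0) = 1.1172 / 2.4994 = 0.4470.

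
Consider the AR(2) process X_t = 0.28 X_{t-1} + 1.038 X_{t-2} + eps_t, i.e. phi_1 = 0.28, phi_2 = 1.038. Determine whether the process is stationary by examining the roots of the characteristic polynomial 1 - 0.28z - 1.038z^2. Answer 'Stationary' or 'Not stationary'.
\text{Not stationary}

The AR(p) characteristic polynomial is P(z) = 1 - 0.28z - 1.038z^2.
Stationarity requires all roots to lie outside the unit circle, i.e. |z| > 1 for every root.
Set 1 + (-0.28) z + (-1.038) z^2 = 0, i.e. a z^2 + b z + c = 0 with a = -1.038, b = -0.28, c = 1.
Discriminant D = b^2 - 4ac = (-0.28)^2 - 4*(-1.038)*1 = 0.0784 - (-4.152) = 4.2304.
D >= 0, so the roots are real: z = (-b +/- sqrt(D)) / (2a) = (0.28 +/- 2.056794) / (-2.076).
  z_1 = (0.28 + 2.056794) / (-2.076) = -1.1256,   |z_1| = 1.1256.
  z_2 = (0.28 - 2.056794) / (-2.076) = 0.8559,   |z_2| = 0.8559.
Moduli of all roots: 1.1256, 0.8559.
All moduli strictly greater than 1? No.
Verdict: Not stationary.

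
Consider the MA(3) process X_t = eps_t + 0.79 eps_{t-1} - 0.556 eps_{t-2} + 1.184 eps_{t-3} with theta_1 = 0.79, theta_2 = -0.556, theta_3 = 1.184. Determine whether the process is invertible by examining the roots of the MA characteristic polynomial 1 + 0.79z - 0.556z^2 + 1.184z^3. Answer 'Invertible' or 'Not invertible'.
\text{Not invertible}

The MA(q) characteristic polynomial is P(z) = 1 + 0.79z - 0.556z^2 + 1.184z^3.
Invertibility requires all roots to lie outside the unit circle, i.e. |z| > 1 for every root.
Degree 3: look for a simple real root z0 first, then factor out (1 - z/z0) and solve the remaining quadratic.
Testing z0 = -0.625: P(-0.625) = 1 + (0.79)(-0.625) + (-0.556)(-0.625)^2 + (1.184)(-0.625)^3
  = 1 + (-0.49375) + (-0.217188) + (-0.289062) = 0.  So z_0 = -0.625 is a root, |z_0| = 0.625.
Divide out the factor (1 + 1.6 z) = (1 - z/z0) (since 1/z0 = -1.6):
  P(z) = (1 + 1.6 z)(1 + (-0.81) z + (0.74) z^2)
  [check: z-coef -0.81 - (-1.6) = 0.79; z^2-coef 0.74 - (-1.6)(-0.81) = -0.556; z^3-coef -(-1.6)(0.74) = 1.184.]
Remaining roots from the quadratic factor 1 + (-0.81) z + (0.74) z^2:
  Set 1 + (-0.81) z + (0.74) z^2 = 0, i.e. a z^2 + b z + c = 0 with a = 0.74, b = -0.81, c = 1.
  Discriminant D = b^2 - 4ac = (-0.81)^2 - 4*(0.74)*1 = 0.6561 - (2.96) = -2.3039.
  D < 0, so the roots are the complex-conjugate pair z = (-b +/- i sqrt(-D)) / (2a) = 0.5473 +/- 1.0256i.
  For a conjugate pair |z|^2 = z * conj(z) = (product of roots) = c/a = 1/(0.74) = 1.351351, so |z| = sqrt(1.351351) = 1.1625 for both roots.
Moduli of all roots: 0.6250, 1.1625, 1.1625.
All moduli strictly greater than 1? No.
Verdict: Not invertible.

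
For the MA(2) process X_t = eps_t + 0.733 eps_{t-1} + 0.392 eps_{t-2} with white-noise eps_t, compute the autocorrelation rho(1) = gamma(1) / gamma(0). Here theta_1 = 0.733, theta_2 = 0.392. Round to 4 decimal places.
\rho(1) = 0.6034

For an MA(q) process with theta_0 = 1, the autocovariance is
  gamma(k) = sigma^2 * sum_{i=0..q-k} theta_i * theta_{i+k},
and rho(k) = gamma(k) / gamma(0). Sigma^2 cancels.
  numerator   = (1)*(0.733) + (0.733)*(0.392) = 1.020336.
  denominator = (1)^2 + (0.733)^2 + (0.392)^2 = 1.690953.
  rho(1) = 1.020336 / 1.690953 = 0.6034.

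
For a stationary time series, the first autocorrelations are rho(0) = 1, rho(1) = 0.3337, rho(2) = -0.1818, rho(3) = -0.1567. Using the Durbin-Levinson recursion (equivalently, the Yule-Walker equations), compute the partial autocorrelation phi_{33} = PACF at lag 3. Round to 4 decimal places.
\phi_{33} = 0.0430

The PACF at lag k is phi_{kk}, the last component of the solution
to the Yule-Walker system G_k phi = r_k where
  (G_k)_{ij} = rho(|i - j|), (r_k)_i = rho(i), i,j = 1..k.
Equivalently, Durbin-Levinson gives phi_{kk} iteratively:
  phi_{11} = rho(1)
  phi_{kk} = [rho(k) - sum_{j=1..k-1} phi_{k-1,j} rho(k-j)]
            / [1 - sum_{j=1..k-1} phi_{k-1,j} rho(j)],
  phi_{k,j} = phi_{k-1,j} - phi_{kk} phi_{k-1,k-j},  j = 1..k-1.
Step k = 1:
  phi_11 = rho(1) = 0.3337.
Step k = 2:
  phi_22 = [rho(2) - phi_11 rho(1)] / [1 - phi_11 rho(1)] = [-0.1818 - (0.3337)(0.3337)] / [1 - (0.3337)(0.3337)]
         = -0.29315569 / 0.88864431 = -0.329891.
  Update: phi_21 = phi_11 - phi_22 phi_11 = 0.3337 - (-0.329891)(0.3337) = 0.443785.
Step k = 3:
  phi_33 = [rho(3) - phi_21 rho(2) - phi_22 rho(1)] / [1 - phi_21 rho(1) - phi_22 rho(2)]
    numerator   = -0.1567 - (0.443785)(-0.1818) - (-0.329891)(0.3337) = 0.03406464
    denominator = 1 - (0.443785)(0.3337) - (-0.329891)(-0.1818) = 0.79193491
  phi_33 = 0.03406464 / 0.79193491 = 0.043.
Therefore phi_{33} = 0.0430.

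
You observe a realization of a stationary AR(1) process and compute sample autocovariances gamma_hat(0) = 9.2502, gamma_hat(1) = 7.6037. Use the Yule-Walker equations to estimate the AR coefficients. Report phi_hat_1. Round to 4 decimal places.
\hat\phi_{1} = 0.8220

The Yule-Walker equations for an AR(p) process read, in matrix form,
  Gamma_p phi = r_p,   with   (Gamma_p)_{ij} = gamma(|i - j|),
                       (r_p)_i = gamma(i),   i,j = 1..p.
Substitute the sample gammas (Toeplitz matrix and right-hand side of size 1):
  Gamma_p = [[9.2502]]
  r_p     = [7.6037]
With p = 1 this is the single equation gamma(0) phi_1 = gamma(1):
  phi_hat_1 = gamma(1) / gamma(0) = 7.6037 / 9.2502 = 0.8220.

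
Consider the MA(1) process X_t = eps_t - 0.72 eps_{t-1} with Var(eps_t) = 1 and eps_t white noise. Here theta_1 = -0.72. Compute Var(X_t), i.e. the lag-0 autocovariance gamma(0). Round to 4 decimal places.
\gamma(0) = 1.5184

For an MA(q) process X_t = eps_t + sum_i theta_i eps_{t-i} with
Var(eps_t) = sigma^2, the variance is
  gamma(0) = sigma^2 * (1 + sum_i theta_i^2).
  sum_i theta_i^2 = (-0.72)^2 = 0.5184.
  gamma(0) = 1 * (1 + 0.5184) = 1 * 1.5184 = 1.5184.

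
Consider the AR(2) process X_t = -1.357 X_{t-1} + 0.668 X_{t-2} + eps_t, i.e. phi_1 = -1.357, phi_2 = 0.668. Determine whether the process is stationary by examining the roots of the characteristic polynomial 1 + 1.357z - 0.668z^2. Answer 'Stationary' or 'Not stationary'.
\text{Not stationary}

The AR(p) characteristic polynomial is P(z) = 1 + 1.357z - 0.668z^2.
Stationarity requires all roots to lie outside the unit circle, i.e. |z| > 1 for every root.
Set 1 + (1.357) z + (-0.668) z^2 = 0, i.e. a z^2 + b z + c = 0 with a = -0.668, b = 1.357, c = 1.
Discriminant D = b^2 - 4ac = (1.357)^2 - 4*(-0.668)*1 = 1.841449 - (-2.672) = 4.513449.
D >= 0, so the roots are real: z = (-b +/- sqrt(D)) / (2a) = (-1.357 +/- 2.124488) / (-1.336).
  z_1 = (-1.357 + 2.124488) / (-1.336) = -0.5745,   |z_1| = 0.5745.
  z_2 = (-1.357 - 2.124488) / (-1.336) = 2.6059,   |z_2| = 2.6059.
Moduli of all roots: 0.5745, 2.6059.
All moduli strictly greater than 1? No.
Verdict: Not stationary.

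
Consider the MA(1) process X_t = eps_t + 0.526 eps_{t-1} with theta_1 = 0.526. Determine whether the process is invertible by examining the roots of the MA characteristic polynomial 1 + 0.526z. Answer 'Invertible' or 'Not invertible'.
\text{Invertible}

The MA(q) characteristic polynomial is P(z) = 1 + 0.526z.
Invertibility requires all roots to lie outside the unit circle, i.e. |z| > 1 for every root.
This is linear in z: 1 + (0.526) z = 0  =>  z = -1/(0.526) = -1.901141,  |z| = 1.901141.
Moduli of all roots: 1.9011.
All moduli strictly greater than 1? Yes.
Verdict: Invertible.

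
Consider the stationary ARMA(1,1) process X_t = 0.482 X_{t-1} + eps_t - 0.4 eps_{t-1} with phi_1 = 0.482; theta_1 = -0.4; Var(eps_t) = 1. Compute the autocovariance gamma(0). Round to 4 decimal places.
\gamma(0) = 1.0088

Multiply the model equation by X_{t-k} and take expectations. With theta_0 = psi_0 = 1 and psi_j the MA(infinity) weights, this gives
  gamma(k) - sum_i phi_i gamma(k-i) = c_k,
  c_k = sigma^2 * sum_{j=k..q} theta_j psi_{j-k}   (c_k = 0 for k > q),
using gamma(-m) = gamma(m).
psi-weights needed (psi_j = theta_j + sum_i phi_i psi_{j-i}):
  psi_1 = theta_1 + phi_1 = -0.4 + (0.482) = 0.082
Right-hand sides:
  c_0 = sigma^2 (1 + theta_1 psi_1) = 1 * (1 + (-0.4)(0.082)) = 1 * 0.9672 = 0.9672
  c_1 = sigma^2 theta_1 = 1 * (-0.4) = -0.4
  c_2 = 0
Equations for k = 0 and k = 1 (AR order 1):
  gamma(0) = phi_1 gamma(1) + c_0
  gamma(1) = phi_1 gamma(0) + c_1
Substituting the second into the first: gamma(0) (1 - phi_1^2) = c_0 + phi_1 c_1, so
  gamma(0) = (c_0 + phi_1 c_1) / (1 - phi_1^2) = (0.9672 + (0.482)(-0.4)) / (1 - (0.482)^2) = 0.7744 / 0.767676 = 1.008759.
Therefore gamma(0) = 1.0088 (to 4 decimal places).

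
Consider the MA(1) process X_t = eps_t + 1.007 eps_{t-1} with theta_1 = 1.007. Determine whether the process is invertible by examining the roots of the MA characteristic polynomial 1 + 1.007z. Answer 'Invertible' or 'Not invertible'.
\text{Not invertible}

The MA(q) characteristic polynomial is P(z) = 1 + 1.007z.
Invertibility requires all roots to lie outside the unit circle, i.e. |z| > 1 for every root.
This is linear in z: 1 + (1.007) z = 0  =>  z = -1/(1.007) = -0.993049,  |z| = 0.993049.
Moduli of all roots: 0.9930.
All moduli strictly greater than 1? No.
Verdict: Not invertible.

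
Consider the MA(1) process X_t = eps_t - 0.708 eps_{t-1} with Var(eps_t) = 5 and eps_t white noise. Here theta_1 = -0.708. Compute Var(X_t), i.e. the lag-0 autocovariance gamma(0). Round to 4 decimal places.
\gamma(0) = 7.5063

For an MA(q) process X_t = eps_t + sum_i theta_i eps_{t-i} with
Var(eps_t) = sigma^2, the variance is
  gamma(0) = sigma^2 * (1 + sum_i theta_i^2).
  sum_i theta_i^2 = (-0.708)^2 = 0.501264.
  gamma(0) = 5 * (1 + 0.501264) = 5 * 1.501264 = 7.50632, which rounds to 7.5063.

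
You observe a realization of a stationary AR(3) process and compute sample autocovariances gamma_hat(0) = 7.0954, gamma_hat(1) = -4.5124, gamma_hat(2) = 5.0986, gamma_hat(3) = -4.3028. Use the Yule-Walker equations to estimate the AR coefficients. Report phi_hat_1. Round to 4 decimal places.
\hat\phi_{1} = -0.2330

The Yule-Walker equations for an AR(p) process read, in matrix form,
  Gamma_p phi = r_p,   with   (Gamma_p)_{ij} = gamma(|i - j|),
                       (r_p)_i = gamma(i),   i,j = 1..p.
Substitute the sample gammas (Toeplitz matrix and right-hand side of size 3):
  Gamma_p = [[7.0954, -4.5124, 5.0986], [-4.5124, 7.0954, -4.5124], [5.0986, -4.5124, 7.0954]]
  r_p     = [-4.5124, 5.0986, -4.3028]
Written out (R1..R3):
  (R1) 7.0954 phi_1 - 4.5124 phi_2 + 5.0986 phi_3 = -4.5124
  (R2) -4.5124 phi_1 + 7.0954 phi_2 - 4.5124 phi_3 = 5.0986
  (R3) 5.0986 phi_1 - 4.5124 phi_2 + 7.0954 phi_3 = -4.3028
Gaussian elimination:
  R2 <- R2 - (-4.5124/7.0954) R1 = R2 - (-0.635961) R1:  4.225688 phi_2 - 1.269888 phi_3 = 2.228888
  R3 <- R3 - (5.0986/7.0954) R1 = R3 - (0.718578) R1:  -1.269888 phi_2 + 3.431657 phi_3 = -1.060288
  R3 <- R3 - (-1.269888/4.225688) R2 = R3 - (-0.300516) R2:  3.050035 phi_3 = -0.390471
Back-substitution:
  phi_hat_3 = -0.390471 / 3.050035 = -0.128022
  phi_hat_2 = (2.228888 - (-1.269888)(-0.128022)) / 4.225688 = 0.488989
  phi_hat_1 = (-4.5124 - (-4.5124)(0.488989) - (5.0986)(-0.128022)) / 7.0954 = -0.23299
So phi_hat = [-0.2330, 0.4890, -0.1280].
Therefore phi_hat_1 = -0.2330.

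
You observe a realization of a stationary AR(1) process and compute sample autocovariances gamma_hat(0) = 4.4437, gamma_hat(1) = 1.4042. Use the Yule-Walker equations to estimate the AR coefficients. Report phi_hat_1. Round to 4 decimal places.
\hat\phi_{1} = 0.3160

The Yule-Walker equations for an AR(p) process read, in matrix form,
  Gamma_p phi = r_p,   with   (Gamma_p)_{ij} = gamma(|i - j|),
                       (r_p)_i = gamma(i),   i,j = 1..p.
Substitute the sample gammas (Toeplitz matrix and right-hand side of size 1):
  Gamma_p = [[4.4437]]
  r_p     = [1.4042]
With p = 1 this is the single equation gamma(0) phi_1 = gamma(1):
  phi_hat_1 = gamma(1) / gamma(0) = 1.4042 / 4.4437 = 0.3160.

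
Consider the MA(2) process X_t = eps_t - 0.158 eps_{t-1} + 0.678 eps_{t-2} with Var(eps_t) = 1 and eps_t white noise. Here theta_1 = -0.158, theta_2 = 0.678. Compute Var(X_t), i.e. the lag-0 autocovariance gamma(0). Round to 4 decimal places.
\gamma(0) = 1.4846

For an MA(q) process X_t = eps_t + sum_i theta_i eps_{t-i} with
Var(eps_t) = sigma^2, the variance is
  gamma(0) = sigma^2 * (1 + sum_i theta_i^2).
  sum_i theta_i^2 = (-0.158)^2 + (0.678)^2 = 0.024964 + 0.459684 = 0.484648.
  gamma(0) = 1 * (1 + 0.484648) = 1 * 1.484648 = 1.484648, which rounds to 1.4846.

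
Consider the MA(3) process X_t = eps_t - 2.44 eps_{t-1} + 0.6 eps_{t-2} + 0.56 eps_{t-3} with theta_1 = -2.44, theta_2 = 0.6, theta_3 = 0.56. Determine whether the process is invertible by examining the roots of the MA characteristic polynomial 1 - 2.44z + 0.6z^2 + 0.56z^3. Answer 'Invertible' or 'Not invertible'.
\text{Not invertible}

The MA(q) characteristic polynomial is P(z) = 1 - 2.44z + 0.6z^2 + 0.56z^3.
Invertibility requires all roots to lie outside the unit circle, i.e. |z| > 1 for every root.
Degree 3: look for a simple real root z0 first, then factor out (1 - z/z0) and solve the remaining quadratic.
Testing z0 = 0.5: P(0.5) = 1 + (-2.44)(0.5) + (0.6)(0.5)^2 + (0.56)(0.5)^3
  = 1 + (-1.22) + (0.15) + (0.07) = 0.  So z_0 = 0.5 is a root, |z_0| = 0.5.
Divide out the factor (1 - 2 z) = (1 - z/z0) (since 1/z0 = 2):
  P(z) = (1 - 2 z)(1 + (-0.44) z + (-0.28) z^2)
  [check: z-coef -0.44 - (2) = -2.44; z^2-coef -0.28 - (2)(-0.44) = 0.6; z^3-coef -(2)(-0.28) = 0.56.]
Remaining roots from the quadratic factor 1 + (-0.44) z + (-0.28) z^2:
  Set 1 + (-0.44) z + (-0.28) z^2 = 0, i.e. a z^2 + b z + c = 0 with a = -0.28, b = -0.44, c = 1.
  Discriminant D = b^2 - 4ac = (-0.44)^2 - 4*(-0.28)*1 = 0.1936 - (-1.12) = 1.3136.
  D >= 0, so the roots are real: z = (-b +/- sqrt(D)) / (2a) = (0.44 +/- 1.146124) / (-0.56).
    z_1 = (0.44 + 1.146124) / (-0.56) = -2.8324,   |z_1| = 2.8324.
    z_2 = (0.44 - 1.146124) / (-0.56) = 1.2609,   |z_2| = 1.2609.
Moduli of all roots: 0.5000, 2.8324, 1.2609.
All moduli strictly greater than 1? No.
Verdict: Not invertible.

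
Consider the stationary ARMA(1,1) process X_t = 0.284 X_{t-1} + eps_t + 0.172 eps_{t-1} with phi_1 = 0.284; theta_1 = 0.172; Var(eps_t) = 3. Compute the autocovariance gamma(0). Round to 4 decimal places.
\gamma(0) = 3.6785

Multiply the model equation by X_{t-k} and take expectations. With theta_0 = psi_0 = 1 and psi_j the MA(infinity) weights, this gives
  gamma(k) - sum_i phi_i gamma(k-i) = c_k,
  c_k = sigma^2 * sum_{j=k..q} theta_j psi_{j-k}   (c_k = 0 for k > q),
using gamma(-m) = gamma(m).
psi-weights needed (psi_j = theta_j + sum_i phi_i psi_{j-i}):
  psi_1 = theta_1 + phi_1 = 0.172 + (0.284) = 0.456
Right-hand sides:
  c_0 = sigma^2 (1 + theta_1 psi_1) = 3 * (1 + (0.172)(0.456)) = 3 * 1.078432 = 3.235296
  c_1 = sigma^2 theta_1 = 3 * (0.172) = 0.516
  c_2 = 0
Equations for k = 0 and k = 1 (AR order 1):
  gamma(0) = phi_1 gamma(1) + c_0
  gamma(1) = phi_1 gamma(0) + c_1
Substituting the second into the first: gamma(0) (1 - phi_1^2) = c_0 + phi_1 c_1, so
  gamma(0) = (c_0 + phi_1 c_1) / (1 - phi_1^2) = (3.235296 + (0.284)(0.516)) / (1 - (0.284)^2) = 3.38184 / 0.919344 = 3.678536.
Therefore gamma(0) = 3.6785 (to 4 decimal places).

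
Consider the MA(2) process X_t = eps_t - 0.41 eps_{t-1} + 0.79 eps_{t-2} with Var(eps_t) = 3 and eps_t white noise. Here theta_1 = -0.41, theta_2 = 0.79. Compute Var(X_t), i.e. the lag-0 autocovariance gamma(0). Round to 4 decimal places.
\gamma(0) = 5.3766

For an MA(q) process X_t = eps_t + sum_i theta_i eps_{t-i} with
Var(eps_t) = sigma^2, the variance is
  gamma(0) = sigma^2 * (1 + sum_i theta_i^2).
  sum_i theta_i^2 = (-0.41)^2 + (0.79)^2 = 0.1681 + 0.6241 = 0.7922.
  gamma(0) = 3 * (1 + 0.7922) = 3 * 1.7922 = 5.3766.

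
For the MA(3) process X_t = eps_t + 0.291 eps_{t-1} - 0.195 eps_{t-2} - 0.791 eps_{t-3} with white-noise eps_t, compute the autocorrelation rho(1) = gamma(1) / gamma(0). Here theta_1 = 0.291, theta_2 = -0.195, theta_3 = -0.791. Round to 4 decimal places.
\rho(1) = 0.2222

For an MA(q) process with theta_0 = 1, the autocovariance is
  gamma(k) = sigma^2 * sum_{i=0..q-k} theta_i * theta_{i+k},
and rho(k) = gamma(k) / gamma(0). Sigma^2 cancels.
  numerator   = (1)*(0.291) + (0.291)*(-0.195) + (-0.195)*(-0.791) = 0.3885.
  denominator = (1)^2 + (0.291)^2 + (-0.195)^2 + (-0.791)^2 = 1.748387.
  rho(1) = 0.3885 / 1.748387 = 0.2222.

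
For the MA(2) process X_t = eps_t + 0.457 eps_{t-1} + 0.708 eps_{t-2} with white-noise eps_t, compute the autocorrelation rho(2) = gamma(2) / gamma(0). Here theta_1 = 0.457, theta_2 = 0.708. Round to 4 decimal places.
\rho(2) = 0.4140

For an MA(q) process with theta_0 = 1, the autocovariance is
  gamma(k) = sigma^2 * sum_{i=0..q-k} theta_i * theta_{i+k},
and rho(k) = gamma(k) / gamma(0). Sigma^2 cancels.
  numerator   = (1)*(0.708) = 0.708.
  denominator = (1)^2 + (0.457)^2 + (0.708)^2 = 1.710113.
  rho(2) = 0.708 / 1.710113 = 0.4140.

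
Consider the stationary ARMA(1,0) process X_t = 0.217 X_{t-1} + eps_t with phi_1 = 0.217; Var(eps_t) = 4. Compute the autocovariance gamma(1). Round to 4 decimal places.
\gamma(1) = 0.9109

Multiply the model equation by X_{t-k} and take expectations. With theta_0 = psi_0 = 1 and psi_j the MA(infinity) weights, this gives
  gamma(k) - sum_i phi_i gamma(k-i) = c_k,
  c_k = sigma^2 * sum_{j=k..q} theta_j psi_{j-k}   (c_k = 0 for k > q),
using gamma(-m) = gamma(m).
Pure AR (q = 0): c_0 = sigma^2 = 4, c_k = 0 for k >= 1.
Equations for k = 0 and k = 1 (AR order 1):
  gamma(0) = phi_1 gamma(1) + c_0
  gamma(1) = phi_1 gamma(0) + c_1
Substituting the second into the first: gamma(0) (1 - phi_1^2) = c_0 + phi_1 c_1, so
  gamma(0) = c_0 / (1 - phi_1^2) = 4 / (1 - (0.217)^2) = 4 / 0.952911 = 4.197664.
  gamma(1) = phi_1 gamma(0) = (0.217)(4.197664) = 0.910893.
Therefore gamma(1) = 0.9109 (to 4 decimal places).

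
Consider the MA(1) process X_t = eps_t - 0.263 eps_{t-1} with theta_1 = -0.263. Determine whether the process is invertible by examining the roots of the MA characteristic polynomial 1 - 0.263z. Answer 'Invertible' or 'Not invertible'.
\text{Invertible}

The MA(q) characteristic polynomial is P(z) = 1 - 0.263z.
Invertibility requires all roots to lie outside the unit circle, i.e. |z| > 1 for every root.
This is linear in z: 1 + (-0.263) z = 0  =>  z = -1/(-0.263) = 3.802281,  |z| = 3.802281.
Moduli of all roots: 3.8023.
All moduli strictly greater than 1? Yes.
Verdict: Invertible.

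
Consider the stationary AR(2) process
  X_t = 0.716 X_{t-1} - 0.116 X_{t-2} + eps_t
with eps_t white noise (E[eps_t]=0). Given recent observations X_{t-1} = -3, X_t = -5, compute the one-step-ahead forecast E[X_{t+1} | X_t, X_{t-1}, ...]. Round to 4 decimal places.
E[X_{t+1} \mid \mathcal F_t] = -3.2320

For an AR(p) model X_t = c + sum_i phi_i X_{t-i} + eps_t, the
one-step-ahead conditional mean is
  E[X_{t+1} | X_t, ...] = c + sum_i phi_i X_{t+1-i}.
Substitute known values:
  E[X_{t+1} | ...] = (0.716) * (-5) + (-0.116) * (-3)
                   = -3.2320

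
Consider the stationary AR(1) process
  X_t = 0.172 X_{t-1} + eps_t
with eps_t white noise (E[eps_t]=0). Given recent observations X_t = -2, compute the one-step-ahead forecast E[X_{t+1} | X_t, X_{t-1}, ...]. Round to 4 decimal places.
E[X_{t+1} \mid \mathcal F_t] = -0.3440

For an AR(p) model X_t = c + sum_i phi_i X_{t-i} + eps_t, the
one-step-ahead conditional mean is
  E[X_{t+1} | X_t, ...] = c + sum_i phi_i X_{t+1-i}.
Substitute known values:
  E[X_{t+1} | ...] = (0.172) * (-2)
                   = -0.3440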